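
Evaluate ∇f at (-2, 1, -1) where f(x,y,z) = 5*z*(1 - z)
(0, 0, 15)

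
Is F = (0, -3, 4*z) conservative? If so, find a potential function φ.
Yes, F is conservative. φ = -3*y + 2*z**2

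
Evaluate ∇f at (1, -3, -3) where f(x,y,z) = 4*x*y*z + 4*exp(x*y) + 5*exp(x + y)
(-12*exp(-3) + 5*exp(-2) + 36, -12 + 4*exp(-3) + 5*exp(-2), -12)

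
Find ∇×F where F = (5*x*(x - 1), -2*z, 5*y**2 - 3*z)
(10*y + 2, 0, 0)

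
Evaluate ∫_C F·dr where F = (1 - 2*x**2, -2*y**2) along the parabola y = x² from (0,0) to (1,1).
-1/3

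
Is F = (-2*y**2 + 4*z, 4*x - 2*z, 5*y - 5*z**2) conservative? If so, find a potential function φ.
No, ∇×F = (7, 4, 4*y + 4) ≠ 0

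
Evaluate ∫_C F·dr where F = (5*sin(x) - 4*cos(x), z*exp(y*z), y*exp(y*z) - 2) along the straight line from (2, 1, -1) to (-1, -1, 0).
-5*cos(1) + 5*cos(2) - 1 - exp(-1) + 4*sin(1) + 4*sin(2)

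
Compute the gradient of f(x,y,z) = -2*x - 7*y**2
(-2, -14*y, 0)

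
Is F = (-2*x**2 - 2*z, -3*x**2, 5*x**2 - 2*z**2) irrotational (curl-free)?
No, ∇×F = (0, -10*x - 2, -6*x)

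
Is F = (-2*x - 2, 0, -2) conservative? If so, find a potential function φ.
Yes, F is conservative. φ = -x**2 - 2*x - 2*z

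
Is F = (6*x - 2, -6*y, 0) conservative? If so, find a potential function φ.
Yes, F is conservative. φ = 3*x**2 - 2*x - 3*y**2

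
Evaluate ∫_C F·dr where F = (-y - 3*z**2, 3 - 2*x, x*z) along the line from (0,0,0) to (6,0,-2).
-16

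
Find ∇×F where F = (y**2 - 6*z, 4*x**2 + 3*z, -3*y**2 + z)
(-6*y - 3, -6, 8*x - 2*y)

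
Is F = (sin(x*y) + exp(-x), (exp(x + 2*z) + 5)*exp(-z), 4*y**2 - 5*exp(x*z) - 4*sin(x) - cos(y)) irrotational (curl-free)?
No, ∇×F = (8*y - exp(x + z) + sin(y) + 5*exp(-z), 5*z*exp(x*z) + 4*cos(x), -x*cos(x*y) + exp(x + z))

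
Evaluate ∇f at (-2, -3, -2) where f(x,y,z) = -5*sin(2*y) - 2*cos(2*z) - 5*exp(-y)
(0, -10*cos(6) + 5*exp(3), -4*sin(4))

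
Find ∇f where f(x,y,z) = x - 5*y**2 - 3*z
(1, -10*y, -3)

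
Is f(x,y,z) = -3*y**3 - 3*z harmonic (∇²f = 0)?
No, ∇²f = -18*y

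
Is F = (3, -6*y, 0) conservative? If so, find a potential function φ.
Yes, F is conservative. φ = 3*x - 3*y**2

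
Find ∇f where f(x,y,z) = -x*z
(-z, 0, -x)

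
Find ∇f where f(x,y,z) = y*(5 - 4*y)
(0, 5 - 8*y, 0)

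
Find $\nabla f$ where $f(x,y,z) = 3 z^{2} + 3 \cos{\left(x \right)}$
(-3*sin(x), 0, 6*z)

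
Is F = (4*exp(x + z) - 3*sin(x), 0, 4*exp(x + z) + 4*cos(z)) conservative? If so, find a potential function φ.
Yes, F is conservative. φ = 4*exp(x + z) + 4*sin(z) + 3*cos(x)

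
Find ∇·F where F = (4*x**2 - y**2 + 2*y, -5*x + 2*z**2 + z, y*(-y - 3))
8*x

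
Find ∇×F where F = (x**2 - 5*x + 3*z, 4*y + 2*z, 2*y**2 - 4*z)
(4*y - 2, 3, 0)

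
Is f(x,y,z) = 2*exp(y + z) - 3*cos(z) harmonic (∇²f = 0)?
No, ∇²f = 4*exp(y + z) + 3*cos(z)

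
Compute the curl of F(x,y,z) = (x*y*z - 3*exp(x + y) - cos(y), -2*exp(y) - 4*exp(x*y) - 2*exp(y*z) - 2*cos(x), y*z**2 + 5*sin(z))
(2*y*exp(y*z) + z**2, x*y, -x*z - 4*y*exp(x*y) + 3*exp(x + y) + 2*sin(x) - sin(y))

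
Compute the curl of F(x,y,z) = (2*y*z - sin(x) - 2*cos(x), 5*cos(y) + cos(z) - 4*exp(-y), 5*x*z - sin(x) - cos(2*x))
(sin(z), 2*y - 5*z - 2*sin(2*x) + cos(x), -2*z)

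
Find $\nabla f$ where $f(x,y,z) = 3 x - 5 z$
(3, 0, -5)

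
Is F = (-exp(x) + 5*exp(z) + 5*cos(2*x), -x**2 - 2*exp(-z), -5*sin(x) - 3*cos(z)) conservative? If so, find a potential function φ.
No, ∇×F = (-2*exp(-z), 5*exp(z) + 5*cos(x), -2*x) ≠ 0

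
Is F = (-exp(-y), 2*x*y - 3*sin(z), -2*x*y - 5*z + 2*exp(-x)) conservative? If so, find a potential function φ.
No, ∇×F = (-2*x + 3*cos(z), 2*y + 2*exp(-x), 2*y - exp(-y)) ≠ 0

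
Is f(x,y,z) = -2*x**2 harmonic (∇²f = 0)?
No, ∇²f = -4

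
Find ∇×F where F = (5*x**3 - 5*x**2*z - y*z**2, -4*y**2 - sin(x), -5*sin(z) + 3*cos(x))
(0, -5*x**2 - 2*y*z + 3*sin(x), z**2 - cos(x))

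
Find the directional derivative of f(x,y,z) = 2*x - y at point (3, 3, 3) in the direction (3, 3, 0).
sqrt(2)/2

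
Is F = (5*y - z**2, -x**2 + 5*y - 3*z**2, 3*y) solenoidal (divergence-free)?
No, ∇·F = 5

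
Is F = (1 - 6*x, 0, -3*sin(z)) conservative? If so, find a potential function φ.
Yes, F is conservative. φ = -3*x**2 + x + 3*cos(z)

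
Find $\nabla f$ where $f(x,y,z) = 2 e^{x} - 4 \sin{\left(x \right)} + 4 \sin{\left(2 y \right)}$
(2*exp(x) - 4*cos(x), 8*cos(2*y), 0)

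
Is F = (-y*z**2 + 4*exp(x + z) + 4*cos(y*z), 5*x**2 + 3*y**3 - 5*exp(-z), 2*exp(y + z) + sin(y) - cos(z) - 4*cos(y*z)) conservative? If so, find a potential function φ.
No, ∇×F = (4*z*sin(y*z) + 2*exp(y + z) + cos(y) - 5*exp(-z), -2*y*z - 4*y*sin(y*z) + 4*exp(x + z), 10*x + z**2 + 4*z*sin(y*z)) ≠ 0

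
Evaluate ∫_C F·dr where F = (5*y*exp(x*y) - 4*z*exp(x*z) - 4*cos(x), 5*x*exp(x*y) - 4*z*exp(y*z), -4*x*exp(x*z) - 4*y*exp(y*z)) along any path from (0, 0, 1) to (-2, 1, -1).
-4*exp(2) - 4*exp(-1) + 5*exp(-2) + 3 + 4*sin(2)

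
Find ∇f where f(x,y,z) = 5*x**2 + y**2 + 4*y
(10*x, 2*y + 4, 0)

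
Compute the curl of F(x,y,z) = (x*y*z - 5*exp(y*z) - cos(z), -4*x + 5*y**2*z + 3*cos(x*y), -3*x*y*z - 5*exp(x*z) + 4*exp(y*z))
(-3*x*z - 5*y**2 + 4*z*exp(y*z), x*y + 3*y*z - 5*y*exp(y*z) + 5*z*exp(x*z) + sin(z), -x*z - 3*y*sin(x*y) + 5*z*exp(y*z) - 4)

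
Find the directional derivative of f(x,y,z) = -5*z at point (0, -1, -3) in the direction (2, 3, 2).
-10*sqrt(17)/17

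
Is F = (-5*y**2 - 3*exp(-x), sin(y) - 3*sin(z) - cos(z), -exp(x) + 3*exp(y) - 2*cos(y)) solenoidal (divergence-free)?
No, ∇·F = cos(y) + 3*exp(-x)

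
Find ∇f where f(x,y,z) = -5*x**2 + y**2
(-10*x, 2*y, 0)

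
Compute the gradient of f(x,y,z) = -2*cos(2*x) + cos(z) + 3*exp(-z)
(4*sin(2*x), 0, -sin(z) - 3*exp(-z))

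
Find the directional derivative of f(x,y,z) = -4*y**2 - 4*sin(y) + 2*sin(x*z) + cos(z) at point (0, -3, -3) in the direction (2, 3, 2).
2*sqrt(17)*(sin(3) - 6*cos(3) + 30)/17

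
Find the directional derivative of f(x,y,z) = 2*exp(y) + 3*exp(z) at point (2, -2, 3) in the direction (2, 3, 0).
6*sqrt(13)*exp(-2)/13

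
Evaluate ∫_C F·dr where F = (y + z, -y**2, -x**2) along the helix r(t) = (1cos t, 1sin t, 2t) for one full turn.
pi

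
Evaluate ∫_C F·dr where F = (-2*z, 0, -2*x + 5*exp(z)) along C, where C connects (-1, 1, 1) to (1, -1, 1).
-4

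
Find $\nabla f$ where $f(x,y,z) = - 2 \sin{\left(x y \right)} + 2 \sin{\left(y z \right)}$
(-2*y*cos(x*y), -2*x*cos(x*y) + 2*z*cos(y*z), 2*y*cos(y*z))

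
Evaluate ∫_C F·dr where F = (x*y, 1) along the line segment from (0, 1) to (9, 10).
585/2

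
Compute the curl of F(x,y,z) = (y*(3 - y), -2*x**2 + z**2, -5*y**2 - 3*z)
(-10*y - 2*z, 0, -4*x + 2*y - 3)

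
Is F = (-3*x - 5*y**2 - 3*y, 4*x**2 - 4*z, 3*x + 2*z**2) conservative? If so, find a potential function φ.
No, ∇×F = (4, -3, 8*x + 10*y + 3) ≠ 0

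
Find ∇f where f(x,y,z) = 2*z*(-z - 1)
(0, 0, -4*z - 2)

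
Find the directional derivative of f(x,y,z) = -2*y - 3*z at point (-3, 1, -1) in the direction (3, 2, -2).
2*sqrt(17)/17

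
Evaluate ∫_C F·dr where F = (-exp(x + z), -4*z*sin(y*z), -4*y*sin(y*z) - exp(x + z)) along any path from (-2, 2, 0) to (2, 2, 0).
-2*sinh(2)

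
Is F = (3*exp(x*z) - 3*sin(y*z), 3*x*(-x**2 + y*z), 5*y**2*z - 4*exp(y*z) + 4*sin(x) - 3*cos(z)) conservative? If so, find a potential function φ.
No, ∇×F = (-3*x*y + 10*y*z - 4*z*exp(y*z), 3*x*exp(x*z) - 3*y*cos(y*z) - 4*cos(x), -9*x**2 + 3*y*z + 3*z*cos(y*z)) ≠ 0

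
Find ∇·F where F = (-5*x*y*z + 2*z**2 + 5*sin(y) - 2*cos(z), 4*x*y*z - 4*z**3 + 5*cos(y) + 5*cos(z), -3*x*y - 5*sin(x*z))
4*x*z - 5*x*cos(x*z) - 5*y*z - 5*sin(y)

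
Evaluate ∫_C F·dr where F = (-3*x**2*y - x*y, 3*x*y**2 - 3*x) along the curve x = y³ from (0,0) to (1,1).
-221/140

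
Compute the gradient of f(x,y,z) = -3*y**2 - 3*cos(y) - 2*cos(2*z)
(0, -6*y + 3*sin(y), 4*sin(2*z))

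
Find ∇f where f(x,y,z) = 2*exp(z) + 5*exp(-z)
(0, 0, 2*exp(z) - 5*exp(-z))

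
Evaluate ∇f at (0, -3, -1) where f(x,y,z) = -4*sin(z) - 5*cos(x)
(0, 0, -4*cos(1))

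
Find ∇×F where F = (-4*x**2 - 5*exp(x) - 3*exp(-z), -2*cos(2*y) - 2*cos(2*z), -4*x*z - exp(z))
(-4*sin(2*z), 4*z + 3*exp(-z), 0)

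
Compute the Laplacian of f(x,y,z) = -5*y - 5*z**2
-10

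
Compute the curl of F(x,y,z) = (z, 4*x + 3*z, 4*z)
(-3, 1, 4)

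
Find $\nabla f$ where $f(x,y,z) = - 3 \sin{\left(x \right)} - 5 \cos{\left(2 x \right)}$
((20*sin(x) - 3)*cos(x), 0, 0)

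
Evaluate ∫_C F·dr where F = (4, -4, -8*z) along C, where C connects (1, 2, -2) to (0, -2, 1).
24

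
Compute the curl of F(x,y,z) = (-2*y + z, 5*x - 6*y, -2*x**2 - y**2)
(-2*y, 4*x + 1, 7)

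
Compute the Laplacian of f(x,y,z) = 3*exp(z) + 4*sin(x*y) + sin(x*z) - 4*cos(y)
-4*x**2*sin(x*y) - x**2*sin(x*z) - 4*y**2*sin(x*y) - z**2*sin(x*z) + 3*exp(z) + 4*cos(y)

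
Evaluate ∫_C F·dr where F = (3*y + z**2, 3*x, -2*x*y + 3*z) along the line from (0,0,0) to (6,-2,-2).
-38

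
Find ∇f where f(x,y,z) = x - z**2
(1, 0, -2*z)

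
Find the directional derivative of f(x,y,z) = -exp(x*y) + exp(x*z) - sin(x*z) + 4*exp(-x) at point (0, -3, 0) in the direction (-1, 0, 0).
1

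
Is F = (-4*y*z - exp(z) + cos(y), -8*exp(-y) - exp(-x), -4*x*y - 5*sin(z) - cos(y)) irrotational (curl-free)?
No, ∇×F = (-4*x + sin(y), -exp(z), 4*z + sin(y) + exp(-x))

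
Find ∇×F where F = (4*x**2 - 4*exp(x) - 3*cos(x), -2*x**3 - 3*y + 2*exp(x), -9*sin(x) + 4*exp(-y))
(-4*exp(-y), 9*cos(x), -6*x**2 + 2*exp(x))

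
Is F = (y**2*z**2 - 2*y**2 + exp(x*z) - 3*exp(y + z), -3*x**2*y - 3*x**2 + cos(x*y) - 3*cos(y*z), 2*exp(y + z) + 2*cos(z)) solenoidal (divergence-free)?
No, ∇·F = -3*x**2 - x*sin(x*y) + z*exp(x*z) + 3*z*sin(y*z) + 2*exp(y + z) - 2*sin(z)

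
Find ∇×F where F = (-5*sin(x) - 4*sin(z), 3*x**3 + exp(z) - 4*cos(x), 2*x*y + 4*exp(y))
(2*x + 4*exp(y) - exp(z), -2*y - 4*cos(z), 9*x**2 + 4*sin(x))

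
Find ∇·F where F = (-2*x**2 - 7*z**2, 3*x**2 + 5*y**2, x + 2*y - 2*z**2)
-4*x + 10*y - 4*z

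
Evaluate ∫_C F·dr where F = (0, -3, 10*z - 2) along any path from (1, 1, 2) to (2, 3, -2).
2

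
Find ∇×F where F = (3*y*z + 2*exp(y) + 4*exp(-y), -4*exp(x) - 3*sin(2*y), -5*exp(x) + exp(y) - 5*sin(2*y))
(exp(y) - 10*cos(2*y), 3*y + 5*exp(x), -3*z - 4*exp(x) - 2*exp(y) + 4*exp(-y))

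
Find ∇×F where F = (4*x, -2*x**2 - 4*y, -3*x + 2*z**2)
(0, 3, -4*x)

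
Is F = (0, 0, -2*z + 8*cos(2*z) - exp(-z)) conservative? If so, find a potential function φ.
Yes, F is conservative. φ = -z**2 + 4*sin(2*z) + exp(-z)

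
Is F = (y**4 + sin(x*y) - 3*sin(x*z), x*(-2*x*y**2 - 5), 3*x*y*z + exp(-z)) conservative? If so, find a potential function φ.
No, ∇×F = (3*x*z, -3*x*cos(x*z) - 3*y*z, -4*x*y**2 - x*cos(x*y) - 4*y**3 - 5) ≠ 0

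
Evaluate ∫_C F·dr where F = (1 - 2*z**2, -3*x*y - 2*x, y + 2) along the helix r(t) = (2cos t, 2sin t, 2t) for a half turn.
-76 + 16*pi**2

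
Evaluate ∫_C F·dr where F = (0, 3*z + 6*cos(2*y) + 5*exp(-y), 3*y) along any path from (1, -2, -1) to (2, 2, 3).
6*sin(4) + 12 + 10*sinh(2)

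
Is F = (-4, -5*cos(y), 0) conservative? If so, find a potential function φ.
Yes, F is conservative. φ = -4*x - 5*sin(y)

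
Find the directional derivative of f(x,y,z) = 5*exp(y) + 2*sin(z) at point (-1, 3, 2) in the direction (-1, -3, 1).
sqrt(11)*(-15*exp(3) + 2*cos(2))/11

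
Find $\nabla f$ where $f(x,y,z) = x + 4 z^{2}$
(1, 0, 8*z)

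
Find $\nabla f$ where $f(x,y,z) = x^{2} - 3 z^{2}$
(2*x, 0, -6*z)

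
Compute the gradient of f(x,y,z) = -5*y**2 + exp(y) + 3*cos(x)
(-3*sin(x), -10*y + exp(y), 0)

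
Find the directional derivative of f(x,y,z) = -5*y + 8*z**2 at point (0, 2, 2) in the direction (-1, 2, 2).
18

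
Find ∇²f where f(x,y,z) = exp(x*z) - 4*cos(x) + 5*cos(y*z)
x**2*exp(x*z) - 5*y**2*cos(y*z) + z**2*exp(x*z) - 5*z**2*cos(y*z) + 4*cos(x)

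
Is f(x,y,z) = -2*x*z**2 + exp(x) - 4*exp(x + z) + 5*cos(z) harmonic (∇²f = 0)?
No, ∇²f = -4*x + exp(x) - 8*exp(x + z) - 5*cos(z)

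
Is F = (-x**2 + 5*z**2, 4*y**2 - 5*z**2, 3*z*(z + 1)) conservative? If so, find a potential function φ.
No, ∇×F = (10*z, 10*z, 0) ≠ 0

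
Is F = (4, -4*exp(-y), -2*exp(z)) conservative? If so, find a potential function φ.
Yes, F is conservative. φ = 4*x - 2*exp(z) + 4*exp(-y)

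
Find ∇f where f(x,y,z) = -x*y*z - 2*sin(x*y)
(-y*(z + 2*cos(x*y)), -x*(z + 2*cos(x*y)), -x*y)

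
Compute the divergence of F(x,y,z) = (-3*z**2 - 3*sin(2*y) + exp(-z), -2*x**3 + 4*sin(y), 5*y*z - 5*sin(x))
5*y + 4*cos(y)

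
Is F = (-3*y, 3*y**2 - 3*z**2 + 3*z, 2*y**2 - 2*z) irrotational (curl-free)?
No, ∇×F = (4*y + 6*z - 3, 0, 3)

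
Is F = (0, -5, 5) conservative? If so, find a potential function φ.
Yes, F is conservative. φ = -5*y + 5*z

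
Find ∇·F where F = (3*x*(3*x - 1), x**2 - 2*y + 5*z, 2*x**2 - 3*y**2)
18*x - 5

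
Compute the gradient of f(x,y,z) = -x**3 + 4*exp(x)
(-3*x**2 + 4*exp(x), 0, 0)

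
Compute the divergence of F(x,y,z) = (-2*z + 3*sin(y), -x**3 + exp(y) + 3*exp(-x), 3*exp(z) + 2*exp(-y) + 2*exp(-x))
exp(y) + 3*exp(z)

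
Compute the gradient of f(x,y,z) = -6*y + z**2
(0, -6, 2*z)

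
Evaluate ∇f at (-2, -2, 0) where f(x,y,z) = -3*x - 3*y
(-3, -3, 0)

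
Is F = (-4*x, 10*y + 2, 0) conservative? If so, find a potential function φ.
Yes, F is conservative. φ = -2*x**2 + 5*y**2 + 2*y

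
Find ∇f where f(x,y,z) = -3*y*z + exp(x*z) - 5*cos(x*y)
(5*y*sin(x*y) + z*exp(x*z), 5*x*sin(x*y) - 3*z, x*exp(x*z) - 3*y)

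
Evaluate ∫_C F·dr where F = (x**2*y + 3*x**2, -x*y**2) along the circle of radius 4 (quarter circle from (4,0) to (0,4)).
-32*pi - 64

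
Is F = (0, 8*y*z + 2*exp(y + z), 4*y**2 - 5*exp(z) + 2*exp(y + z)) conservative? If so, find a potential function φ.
Yes, F is conservative. φ = 4*y**2*z - 5*exp(z) + 2*exp(y + z)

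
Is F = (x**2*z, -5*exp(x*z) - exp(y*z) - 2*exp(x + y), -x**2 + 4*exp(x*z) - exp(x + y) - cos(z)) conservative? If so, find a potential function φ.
No, ∇×F = (5*x*exp(x*z) + y*exp(y*z) - exp(x + y), x**2 + 2*x - 4*z*exp(x*z) + exp(x + y), -5*z*exp(x*z) - 2*exp(x + y)) ≠ 0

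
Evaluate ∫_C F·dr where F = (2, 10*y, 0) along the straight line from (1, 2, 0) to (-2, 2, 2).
-6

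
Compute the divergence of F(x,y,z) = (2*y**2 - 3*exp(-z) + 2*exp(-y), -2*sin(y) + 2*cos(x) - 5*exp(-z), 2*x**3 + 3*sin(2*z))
-2*cos(y) + 6*cos(2*z)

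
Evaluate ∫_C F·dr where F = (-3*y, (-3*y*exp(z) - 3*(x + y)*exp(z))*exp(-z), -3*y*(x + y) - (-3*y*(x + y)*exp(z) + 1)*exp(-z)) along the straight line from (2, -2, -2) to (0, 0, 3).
(1 - exp(5))*exp(-3)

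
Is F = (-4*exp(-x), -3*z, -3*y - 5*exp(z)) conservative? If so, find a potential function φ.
Yes, F is conservative. φ = -3*y*z - 5*exp(z) + 4*exp(-x)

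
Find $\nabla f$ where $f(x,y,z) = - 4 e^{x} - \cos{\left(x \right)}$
(-4*exp(x) + sin(x), 0, 0)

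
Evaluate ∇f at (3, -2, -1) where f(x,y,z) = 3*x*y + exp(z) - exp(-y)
(-6, exp(2) + 9, exp(-1))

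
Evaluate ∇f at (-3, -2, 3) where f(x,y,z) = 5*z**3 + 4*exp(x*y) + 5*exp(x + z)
(5 - 8*exp(6), -12*exp(6), 140)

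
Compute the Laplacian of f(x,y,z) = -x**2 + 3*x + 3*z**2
4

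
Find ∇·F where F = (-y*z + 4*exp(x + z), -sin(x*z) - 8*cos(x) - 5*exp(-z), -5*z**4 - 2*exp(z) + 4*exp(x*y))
-20*z**3 - 2*exp(z) + 4*exp(x + z)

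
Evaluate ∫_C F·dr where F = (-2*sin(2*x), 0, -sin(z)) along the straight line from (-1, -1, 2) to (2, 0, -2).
cos(4) - cos(2)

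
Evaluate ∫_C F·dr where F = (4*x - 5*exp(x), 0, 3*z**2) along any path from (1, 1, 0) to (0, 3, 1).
-6 + 5*E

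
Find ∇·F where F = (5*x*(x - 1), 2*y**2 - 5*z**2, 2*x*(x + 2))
10*x + 4*y - 5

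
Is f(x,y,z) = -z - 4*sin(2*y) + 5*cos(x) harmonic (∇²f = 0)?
No, ∇²f = 16*sin(2*y) - 5*cos(x)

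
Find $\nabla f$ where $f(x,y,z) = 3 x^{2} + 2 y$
(6*x, 2, 0)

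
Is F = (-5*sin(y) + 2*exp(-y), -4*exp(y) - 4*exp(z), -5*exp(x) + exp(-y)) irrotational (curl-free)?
No, ∇×F = (4*exp(z) - exp(-y), 5*exp(x), 5*cos(y) + 2*exp(-y))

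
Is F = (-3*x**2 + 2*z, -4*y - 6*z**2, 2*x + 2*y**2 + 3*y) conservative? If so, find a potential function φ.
No, ∇×F = (4*y + 12*z + 3, 0, 0) ≠ 0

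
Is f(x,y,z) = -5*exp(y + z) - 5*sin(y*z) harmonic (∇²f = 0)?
No, ∇²f = 5*y**2*sin(y*z) + 5*z**2*sin(y*z) - 10*exp(y + z)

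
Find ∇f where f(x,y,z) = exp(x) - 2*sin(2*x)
(exp(x) - 4*cos(2*x), 0, 0)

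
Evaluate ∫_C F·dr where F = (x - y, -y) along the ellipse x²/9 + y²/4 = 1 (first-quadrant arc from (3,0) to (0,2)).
-13/2 + 3*pi/2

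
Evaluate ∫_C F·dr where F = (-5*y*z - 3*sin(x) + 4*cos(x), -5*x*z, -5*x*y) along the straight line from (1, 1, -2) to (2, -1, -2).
-30 - 4*sin(1) - 3*cos(1) + 3*cos(2) + 4*sin(2)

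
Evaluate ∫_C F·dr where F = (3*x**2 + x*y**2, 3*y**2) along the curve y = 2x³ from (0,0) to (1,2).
19/2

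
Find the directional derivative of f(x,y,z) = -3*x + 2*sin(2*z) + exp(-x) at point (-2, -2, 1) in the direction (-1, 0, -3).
sqrt(10)*(3 - 12*cos(2) + exp(2))/10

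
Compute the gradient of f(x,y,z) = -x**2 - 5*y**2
(-2*x, -10*y, 0)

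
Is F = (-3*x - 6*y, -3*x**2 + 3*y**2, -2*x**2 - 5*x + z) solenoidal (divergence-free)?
No, ∇·F = 6*y - 2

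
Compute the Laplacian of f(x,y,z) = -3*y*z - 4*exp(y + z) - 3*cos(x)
-8*exp(y + z) + 3*cos(x)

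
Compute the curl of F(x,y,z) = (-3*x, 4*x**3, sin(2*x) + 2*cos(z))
(0, -2*cos(2*x), 12*x**2)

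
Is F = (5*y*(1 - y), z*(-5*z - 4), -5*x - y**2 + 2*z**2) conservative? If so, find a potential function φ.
No, ∇×F = (-2*y + 10*z + 4, 5, 10*y - 5) ≠ 0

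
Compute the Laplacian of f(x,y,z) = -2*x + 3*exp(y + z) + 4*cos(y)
6*exp(y + z) - 4*cos(y)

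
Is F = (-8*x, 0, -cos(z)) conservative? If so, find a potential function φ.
Yes, F is conservative. φ = -4*x**2 - sin(z)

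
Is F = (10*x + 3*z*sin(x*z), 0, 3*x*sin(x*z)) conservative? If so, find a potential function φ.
Yes, F is conservative. φ = 5*x**2 - 3*cos(x*z)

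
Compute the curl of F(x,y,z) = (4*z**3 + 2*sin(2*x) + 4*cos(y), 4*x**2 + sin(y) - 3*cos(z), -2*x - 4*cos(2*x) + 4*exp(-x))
(-3*sin(z), 12*z**2 - 8*sin(2*x) + 2 + 4*exp(-x), 8*x + 4*sin(y))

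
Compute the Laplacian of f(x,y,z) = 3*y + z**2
2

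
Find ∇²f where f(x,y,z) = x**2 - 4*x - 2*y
2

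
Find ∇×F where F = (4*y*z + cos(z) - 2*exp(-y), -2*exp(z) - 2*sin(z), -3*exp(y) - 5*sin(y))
(-3*exp(y) + 2*exp(z) - 5*cos(y) + 2*cos(z), 4*y - sin(z), -4*z - 2*exp(-y))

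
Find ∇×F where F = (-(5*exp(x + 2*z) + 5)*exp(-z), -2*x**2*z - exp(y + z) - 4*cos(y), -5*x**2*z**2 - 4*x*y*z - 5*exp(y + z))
(2*x**2 - 4*x*z - 4*exp(y + z), 10*x*z**2 + 4*y*z - 5*exp(x + z) + 5*exp(-z), -4*x*z)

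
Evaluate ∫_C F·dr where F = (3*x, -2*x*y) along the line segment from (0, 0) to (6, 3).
18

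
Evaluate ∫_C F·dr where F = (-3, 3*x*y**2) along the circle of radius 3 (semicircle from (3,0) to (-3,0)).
18 + 243*pi/8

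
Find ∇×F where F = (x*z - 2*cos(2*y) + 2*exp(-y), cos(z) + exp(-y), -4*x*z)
(sin(z), x + 4*z, -4*sin(2*y) + 2*exp(-y))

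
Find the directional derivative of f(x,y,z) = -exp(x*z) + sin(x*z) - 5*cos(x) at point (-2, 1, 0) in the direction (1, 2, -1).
-5*sqrt(6)*sin(2)/6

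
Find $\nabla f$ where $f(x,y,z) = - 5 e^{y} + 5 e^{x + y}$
(5*exp(x + y), -5*exp(y) + 5*exp(x + y), 0)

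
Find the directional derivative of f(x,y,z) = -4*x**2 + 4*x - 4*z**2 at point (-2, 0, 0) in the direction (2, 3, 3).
20*sqrt(22)/11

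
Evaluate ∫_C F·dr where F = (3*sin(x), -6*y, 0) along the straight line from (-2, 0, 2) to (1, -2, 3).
-12 - 3*cos(1) + 3*cos(2)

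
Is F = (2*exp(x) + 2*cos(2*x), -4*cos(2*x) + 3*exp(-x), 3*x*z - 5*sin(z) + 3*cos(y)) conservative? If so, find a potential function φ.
No, ∇×F = (-3*sin(y), -3*z, 8*sin(2*x) - 3*exp(-x)) ≠ 0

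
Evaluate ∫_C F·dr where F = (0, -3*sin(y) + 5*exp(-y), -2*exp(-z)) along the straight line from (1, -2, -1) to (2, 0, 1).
-2*E - 2 + 2*exp(-1) - 3*cos(2) + 5*exp(2)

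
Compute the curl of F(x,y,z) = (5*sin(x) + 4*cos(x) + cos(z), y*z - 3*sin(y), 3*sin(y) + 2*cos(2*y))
(-y - 4*sin(2*y) + 3*cos(y), -sin(z), 0)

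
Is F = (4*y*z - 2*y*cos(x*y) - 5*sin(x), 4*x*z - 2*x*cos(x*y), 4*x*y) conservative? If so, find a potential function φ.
Yes, F is conservative. φ = 4*x*y*z - 2*sin(x*y) + 5*cos(x)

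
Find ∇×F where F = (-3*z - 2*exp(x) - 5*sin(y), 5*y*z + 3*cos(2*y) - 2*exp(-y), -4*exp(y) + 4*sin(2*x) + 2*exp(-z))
(-5*y - 4*exp(y), 16*sin(x)**2 - 11, 5*cos(y))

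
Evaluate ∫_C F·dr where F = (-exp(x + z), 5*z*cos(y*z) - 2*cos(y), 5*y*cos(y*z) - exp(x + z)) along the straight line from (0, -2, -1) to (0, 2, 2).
-9*sin(2) - exp(2) + 5*sin(4) + exp(-1)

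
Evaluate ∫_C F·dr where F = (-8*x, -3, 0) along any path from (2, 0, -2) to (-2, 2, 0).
-6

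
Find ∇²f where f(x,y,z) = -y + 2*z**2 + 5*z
4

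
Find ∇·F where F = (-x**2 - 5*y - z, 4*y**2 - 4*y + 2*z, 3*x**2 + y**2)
-2*x + 8*y - 4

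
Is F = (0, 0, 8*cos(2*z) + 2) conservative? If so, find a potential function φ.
Yes, F is conservative. φ = 2*z + 4*sin(2*z)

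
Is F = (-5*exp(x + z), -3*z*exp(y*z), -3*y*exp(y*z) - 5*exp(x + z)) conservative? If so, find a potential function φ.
Yes, F is conservative. φ = -3*exp(y*z) - 5*exp(x + z)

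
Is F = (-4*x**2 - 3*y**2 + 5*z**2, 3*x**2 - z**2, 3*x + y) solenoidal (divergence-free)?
No, ∇·F = -8*x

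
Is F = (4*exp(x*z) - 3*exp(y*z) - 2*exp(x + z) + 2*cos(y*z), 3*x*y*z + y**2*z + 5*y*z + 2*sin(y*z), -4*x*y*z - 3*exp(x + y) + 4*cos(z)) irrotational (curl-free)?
No, ∇×F = (-3*x*y - 4*x*z - y**2 - 2*y*cos(y*z) - 5*y - 3*exp(x + y), 4*x*exp(x*z) + 4*y*z - 3*y*exp(y*z) - 2*y*sin(y*z) + 3*exp(x + y) - 2*exp(x + z), z*(3*y + 3*exp(y*z) + 2*sin(y*z)))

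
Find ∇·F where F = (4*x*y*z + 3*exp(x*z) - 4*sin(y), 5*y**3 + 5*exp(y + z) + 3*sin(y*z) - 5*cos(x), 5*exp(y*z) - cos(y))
15*y**2 + 4*y*z + 5*y*exp(y*z) + 3*z*exp(x*z) + 3*z*cos(y*z) + 5*exp(y + z)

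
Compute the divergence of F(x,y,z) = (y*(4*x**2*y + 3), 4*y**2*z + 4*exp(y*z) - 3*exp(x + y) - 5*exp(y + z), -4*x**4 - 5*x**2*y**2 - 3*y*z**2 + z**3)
8*x*y**2 + 2*y*z + 3*z**2 + 4*z*exp(y*z) - 3*exp(x + y) - 5*exp(y + z)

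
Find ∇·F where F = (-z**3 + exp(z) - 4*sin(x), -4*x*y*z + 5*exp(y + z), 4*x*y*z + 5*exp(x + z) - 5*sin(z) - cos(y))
4*x*y - 4*x*z + 5*exp(x + z) + 5*exp(y + z) - 4*cos(x) - 5*cos(z)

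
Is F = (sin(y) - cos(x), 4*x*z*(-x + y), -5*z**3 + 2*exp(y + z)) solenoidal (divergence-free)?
No, ∇·F = 4*x*z - 15*z**2 + 2*exp(y + z) + sin(x)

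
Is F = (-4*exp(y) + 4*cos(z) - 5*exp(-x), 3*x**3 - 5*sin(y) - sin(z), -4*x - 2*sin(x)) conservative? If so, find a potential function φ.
No, ∇×F = (cos(z), -4*sin(z) + 2*cos(x) + 4, 9*x**2 + 4*exp(y)) ≠ 0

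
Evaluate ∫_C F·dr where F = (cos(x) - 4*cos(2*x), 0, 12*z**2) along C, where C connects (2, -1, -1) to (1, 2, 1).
-3*sin(2) + 2*sin(4) + sin(1) + 8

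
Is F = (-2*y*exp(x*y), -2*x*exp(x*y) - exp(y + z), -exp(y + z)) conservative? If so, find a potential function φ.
Yes, F is conservative. φ = -2*exp(x*y) - exp(y + z)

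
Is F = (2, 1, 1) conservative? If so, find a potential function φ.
Yes, F is conservative. φ = 2*x + y + z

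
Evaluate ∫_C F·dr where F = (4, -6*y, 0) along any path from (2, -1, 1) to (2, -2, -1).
-9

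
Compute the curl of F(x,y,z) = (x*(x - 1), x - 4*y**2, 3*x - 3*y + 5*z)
(-3, -3, 1)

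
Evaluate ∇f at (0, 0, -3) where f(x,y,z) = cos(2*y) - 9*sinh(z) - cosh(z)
(0, 0, -9*cosh(3) + sinh(3))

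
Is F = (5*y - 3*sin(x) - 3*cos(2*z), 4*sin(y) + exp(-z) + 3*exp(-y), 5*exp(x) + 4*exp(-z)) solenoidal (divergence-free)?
No, ∇·F = -3*cos(x) + 4*cos(y) - 4*exp(-z) - 3*exp(-y)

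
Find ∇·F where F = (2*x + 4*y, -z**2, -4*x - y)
2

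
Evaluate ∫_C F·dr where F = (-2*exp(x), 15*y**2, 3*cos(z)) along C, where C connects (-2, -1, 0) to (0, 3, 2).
2*exp(-2) + 3*sin(2) + 138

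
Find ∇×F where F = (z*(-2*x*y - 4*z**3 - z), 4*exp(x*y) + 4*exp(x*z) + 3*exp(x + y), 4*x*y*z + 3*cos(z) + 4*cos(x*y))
(4*x*(z - exp(x*z) - sin(x*y)), -2*x*y - 4*y*z + 4*y*sin(x*y) - 16*z**3 - 2*z, 2*x*z + 4*y*exp(x*y) + 4*z*exp(x*z) + 3*exp(x + y))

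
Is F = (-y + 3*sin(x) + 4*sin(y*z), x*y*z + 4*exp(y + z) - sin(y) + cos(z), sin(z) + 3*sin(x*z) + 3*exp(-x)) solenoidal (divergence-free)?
No, ∇·F = x*z + 3*x*cos(x*z) + 4*exp(y + z) + 3*cos(x) - cos(y) + cos(z)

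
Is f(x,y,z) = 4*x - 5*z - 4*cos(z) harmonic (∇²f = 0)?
No, ∇²f = 4*cos(z)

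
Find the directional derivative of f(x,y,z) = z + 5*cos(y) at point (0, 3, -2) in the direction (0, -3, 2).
sqrt(13)*(2 + 15*sin(3))/13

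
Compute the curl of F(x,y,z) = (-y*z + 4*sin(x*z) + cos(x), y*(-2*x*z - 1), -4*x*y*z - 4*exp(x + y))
(2*x*y - 4*x*z - 4*exp(x + y), 4*x*cos(x*z) + 4*y*z - y + 4*exp(x + y), z*(1 - 2*y))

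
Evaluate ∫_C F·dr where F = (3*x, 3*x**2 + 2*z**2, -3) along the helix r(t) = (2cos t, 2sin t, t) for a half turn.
-11*pi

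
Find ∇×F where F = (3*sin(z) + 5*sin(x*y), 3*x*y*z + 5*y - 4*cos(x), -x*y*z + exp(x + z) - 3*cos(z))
(x*(-3*y - z), y*z - exp(x + z) + 3*cos(z), -5*x*cos(x*y) + 3*y*z + 4*sin(x))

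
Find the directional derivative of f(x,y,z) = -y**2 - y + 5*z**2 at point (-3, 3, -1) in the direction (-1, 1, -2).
13*sqrt(6)/6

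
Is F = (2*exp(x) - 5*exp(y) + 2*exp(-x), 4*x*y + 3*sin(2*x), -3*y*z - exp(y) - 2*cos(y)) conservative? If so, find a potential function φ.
No, ∇×F = (-3*z - exp(y) + 2*sin(y), 0, 4*y + 5*exp(y) + 6*cos(2*x)) ≠ 0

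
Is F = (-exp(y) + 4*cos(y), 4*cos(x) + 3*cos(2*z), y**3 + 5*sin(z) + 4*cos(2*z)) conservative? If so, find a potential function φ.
No, ∇×F = (3*y**2 + 6*sin(2*z), 0, exp(y) - 4*sin(x) + 4*sin(y)) ≠ 0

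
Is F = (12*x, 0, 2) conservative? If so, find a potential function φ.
Yes, F is conservative. φ = 6*x**2 + 2*z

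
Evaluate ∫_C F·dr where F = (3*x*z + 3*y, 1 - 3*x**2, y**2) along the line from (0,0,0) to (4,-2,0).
18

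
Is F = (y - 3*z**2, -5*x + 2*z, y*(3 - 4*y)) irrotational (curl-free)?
No, ∇×F = (1 - 8*y, -6*z, -6)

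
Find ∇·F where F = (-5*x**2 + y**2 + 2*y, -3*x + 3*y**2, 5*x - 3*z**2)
-10*x + 6*y - 6*z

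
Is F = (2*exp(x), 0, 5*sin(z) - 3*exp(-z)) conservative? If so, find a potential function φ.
Yes, F is conservative. φ = 2*exp(x) - 5*cos(z) + 3*exp(-z)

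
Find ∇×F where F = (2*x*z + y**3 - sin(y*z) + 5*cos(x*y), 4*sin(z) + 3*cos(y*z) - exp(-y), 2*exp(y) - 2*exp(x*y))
(-2*x*exp(x*y) + 3*y*sin(y*z) + 2*exp(y) - 4*cos(z), 2*x + 2*y*exp(x*y) - y*cos(y*z), 5*x*sin(x*y) - 3*y**2 + z*cos(y*z))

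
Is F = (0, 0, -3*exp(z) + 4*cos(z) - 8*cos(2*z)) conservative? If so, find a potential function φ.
Yes, F is conservative. φ = -3*exp(z) + 4*sin(z) - 4*sin(2*z)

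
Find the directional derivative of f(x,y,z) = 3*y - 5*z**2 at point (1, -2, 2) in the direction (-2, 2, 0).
3*sqrt(2)/2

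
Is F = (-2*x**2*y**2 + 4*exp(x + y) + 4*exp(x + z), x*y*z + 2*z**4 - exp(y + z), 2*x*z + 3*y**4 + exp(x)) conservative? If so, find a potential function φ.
No, ∇×F = (-x*y + 12*y**3 - 8*z**3 + exp(y + z), -2*z - exp(x) + 4*exp(x + z), 4*x**2*y + y*z - 4*exp(x + y)) ≠ 0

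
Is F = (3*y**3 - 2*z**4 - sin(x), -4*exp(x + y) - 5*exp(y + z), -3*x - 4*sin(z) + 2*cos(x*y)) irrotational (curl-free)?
No, ∇×F = (-2*x*sin(x*y) + 5*exp(y + z), 2*y*sin(x*y) - 8*z**3 + 3, -9*y**2 - 4*exp(x + y))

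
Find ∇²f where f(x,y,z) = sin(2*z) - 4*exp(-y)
-4*sin(2*z) - 4*exp(-y)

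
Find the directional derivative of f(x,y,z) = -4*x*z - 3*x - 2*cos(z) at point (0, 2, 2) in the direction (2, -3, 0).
-22*sqrt(13)/13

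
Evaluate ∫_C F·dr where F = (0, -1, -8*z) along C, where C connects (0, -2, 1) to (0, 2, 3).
-36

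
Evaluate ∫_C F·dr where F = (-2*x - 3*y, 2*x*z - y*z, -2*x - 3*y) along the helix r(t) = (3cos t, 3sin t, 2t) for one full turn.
36*pi*(1 + pi)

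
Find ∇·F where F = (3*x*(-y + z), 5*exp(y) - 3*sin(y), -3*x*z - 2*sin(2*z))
-3*x - 3*y + 3*z + 5*exp(y) - 3*cos(y) - 4*cos(2*z)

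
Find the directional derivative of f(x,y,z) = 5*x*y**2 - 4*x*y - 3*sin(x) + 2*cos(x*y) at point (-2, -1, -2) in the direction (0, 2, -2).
2*sqrt(2)*(sin(2) + 7)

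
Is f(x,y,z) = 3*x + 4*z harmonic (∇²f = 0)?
Yes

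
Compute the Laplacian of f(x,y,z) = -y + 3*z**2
6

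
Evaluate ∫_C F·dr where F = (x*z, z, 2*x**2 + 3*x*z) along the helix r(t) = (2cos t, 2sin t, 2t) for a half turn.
-56 + 10*pi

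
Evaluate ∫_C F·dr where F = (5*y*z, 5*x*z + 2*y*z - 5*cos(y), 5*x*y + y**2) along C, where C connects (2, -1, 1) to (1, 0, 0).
9 - 5*sin(1)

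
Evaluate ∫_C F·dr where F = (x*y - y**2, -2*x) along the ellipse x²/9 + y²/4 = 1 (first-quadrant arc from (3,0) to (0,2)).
2 - 3*pi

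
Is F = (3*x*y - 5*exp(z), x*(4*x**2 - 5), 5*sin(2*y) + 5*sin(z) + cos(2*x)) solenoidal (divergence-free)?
No, ∇·F = 3*y + 5*cos(z)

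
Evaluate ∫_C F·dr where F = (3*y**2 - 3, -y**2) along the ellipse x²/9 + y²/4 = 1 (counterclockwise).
0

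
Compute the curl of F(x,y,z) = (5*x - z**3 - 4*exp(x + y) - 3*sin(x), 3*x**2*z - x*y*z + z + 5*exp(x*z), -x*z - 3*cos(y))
(-3*x**2 + x*y - 5*x*exp(x*z) + 3*sin(y) - 1, z*(1 - 3*z), 6*x*z - y*z + 5*z*exp(x*z) + 4*exp(x + y))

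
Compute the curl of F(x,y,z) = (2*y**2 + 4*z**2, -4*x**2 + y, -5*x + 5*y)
(5, 8*z + 5, -8*x - 4*y)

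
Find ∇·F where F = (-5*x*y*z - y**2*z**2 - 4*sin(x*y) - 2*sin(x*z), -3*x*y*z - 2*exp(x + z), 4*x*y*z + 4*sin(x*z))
4*x*y - 3*x*z + 4*x*cos(x*z) - 5*y*z - 4*y*cos(x*y) - 2*z*cos(x*z)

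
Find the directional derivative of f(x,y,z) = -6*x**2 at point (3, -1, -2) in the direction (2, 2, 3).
-72*sqrt(17)/17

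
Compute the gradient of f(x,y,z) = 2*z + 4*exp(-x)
(-4*exp(-x), 0, 2)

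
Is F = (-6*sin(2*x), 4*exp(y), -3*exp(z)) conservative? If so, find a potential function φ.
Yes, F is conservative. φ = 4*exp(y) - 3*exp(z) + 3*cos(2*x)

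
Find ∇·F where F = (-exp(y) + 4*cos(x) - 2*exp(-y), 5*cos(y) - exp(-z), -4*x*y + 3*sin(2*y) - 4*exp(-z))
-4*sin(x) - 5*sin(y) + 4*exp(-z)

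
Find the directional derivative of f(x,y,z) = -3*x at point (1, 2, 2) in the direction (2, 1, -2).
-2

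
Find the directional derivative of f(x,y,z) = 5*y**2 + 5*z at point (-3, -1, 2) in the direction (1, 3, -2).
-20*sqrt(14)/7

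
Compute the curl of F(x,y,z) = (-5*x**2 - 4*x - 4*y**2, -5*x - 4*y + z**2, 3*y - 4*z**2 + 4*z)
(3 - 2*z, 0, 8*y - 5)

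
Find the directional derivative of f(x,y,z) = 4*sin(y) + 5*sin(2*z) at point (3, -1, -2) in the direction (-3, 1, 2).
2*sqrt(14)*(5*cos(4) + cos(1))/7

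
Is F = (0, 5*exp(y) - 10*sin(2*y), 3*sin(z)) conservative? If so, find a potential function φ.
Yes, F is conservative. φ = 5*exp(y) + 5*cos(2*y) - 3*cos(z)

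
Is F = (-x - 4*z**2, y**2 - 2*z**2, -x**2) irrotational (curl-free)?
No, ∇×F = (4*z, 2*x - 8*z, 0)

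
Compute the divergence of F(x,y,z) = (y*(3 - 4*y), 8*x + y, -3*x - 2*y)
1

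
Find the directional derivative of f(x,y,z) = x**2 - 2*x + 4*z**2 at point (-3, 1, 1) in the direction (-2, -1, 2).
32/3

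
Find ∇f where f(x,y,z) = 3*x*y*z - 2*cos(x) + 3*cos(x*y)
(3*y*z - 3*y*sin(x*y) + 2*sin(x), 3*x*(z - sin(x*y)), 3*x*y)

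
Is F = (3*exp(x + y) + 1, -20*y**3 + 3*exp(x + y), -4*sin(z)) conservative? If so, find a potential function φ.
Yes, F is conservative. φ = x - 5*y**4 + 3*exp(x + y) + 4*cos(z)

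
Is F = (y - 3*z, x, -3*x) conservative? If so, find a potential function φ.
Yes, F is conservative. φ = x*(y - 3*z)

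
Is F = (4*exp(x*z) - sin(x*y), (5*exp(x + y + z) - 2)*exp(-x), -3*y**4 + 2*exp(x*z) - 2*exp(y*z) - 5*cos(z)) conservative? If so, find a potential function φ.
No, ∇×F = (-12*y**3 - 2*z*exp(y*z) - 5*exp(y + z), 2*(2*x - z)*exp(x*z), x*cos(x*y) + 2*exp(-x)) ≠ 0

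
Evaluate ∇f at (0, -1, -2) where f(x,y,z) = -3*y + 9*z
(0, -3, 9)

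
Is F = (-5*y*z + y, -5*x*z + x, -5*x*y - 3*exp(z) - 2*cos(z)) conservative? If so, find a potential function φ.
Yes, F is conservative. φ = -5*x*y*z + x*y - 3*exp(z) - 2*sin(z)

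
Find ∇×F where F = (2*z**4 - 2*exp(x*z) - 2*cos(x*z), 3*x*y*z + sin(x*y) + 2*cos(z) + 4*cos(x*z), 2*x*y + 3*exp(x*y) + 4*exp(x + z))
(-3*x*y + 3*x*exp(x*y) + 4*x*sin(x*z) + 2*x + 2*sin(z), -2*x*exp(x*z) + 2*x*sin(x*z) - 3*y*exp(x*y) - 2*y + 8*z**3 - 4*exp(x + z), 3*y*z + y*cos(x*y) - 4*z*sin(x*z))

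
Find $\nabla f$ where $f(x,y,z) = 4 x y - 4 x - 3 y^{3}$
(4*y - 4, 4*x - 9*y**2, 0)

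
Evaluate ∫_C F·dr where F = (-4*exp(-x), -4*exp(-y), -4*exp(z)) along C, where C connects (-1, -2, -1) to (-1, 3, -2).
4*(-exp(5) - E + 1 + exp(2))*exp(-3)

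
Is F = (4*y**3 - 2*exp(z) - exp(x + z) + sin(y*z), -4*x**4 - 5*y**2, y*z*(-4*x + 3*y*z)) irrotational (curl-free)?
No, ∇×F = (2*z*(-2*x + 3*y*z), 4*y*z + y*cos(y*z) - 2*exp(z) - exp(x + z), -16*x**3 - 12*y**2 - z*cos(y*z))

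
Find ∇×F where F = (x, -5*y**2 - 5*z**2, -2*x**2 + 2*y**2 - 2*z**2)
(4*y + 10*z, 4*x, 0)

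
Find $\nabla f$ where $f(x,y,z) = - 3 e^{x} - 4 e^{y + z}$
(-3*exp(x), -4*exp(y + z), -4*exp(y + z))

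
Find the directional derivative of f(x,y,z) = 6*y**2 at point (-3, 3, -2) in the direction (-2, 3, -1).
54*sqrt(14)/7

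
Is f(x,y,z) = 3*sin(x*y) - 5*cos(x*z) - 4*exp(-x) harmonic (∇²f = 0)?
No, ∇²f = -3*x**2*sin(x*y) + 5*x**2*cos(x*z) - 3*y**2*sin(x*y) + 5*z**2*cos(x*z) - 4*exp(-x)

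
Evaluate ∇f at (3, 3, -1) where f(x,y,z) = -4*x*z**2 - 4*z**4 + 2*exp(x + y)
(-4 + 2*exp(6), 2*exp(6), 40)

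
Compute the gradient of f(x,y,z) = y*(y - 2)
(0, 2*y - 2, 0)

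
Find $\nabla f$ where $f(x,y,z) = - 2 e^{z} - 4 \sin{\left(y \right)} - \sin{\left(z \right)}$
(0, -4*cos(y), -2*exp(z) - cos(z))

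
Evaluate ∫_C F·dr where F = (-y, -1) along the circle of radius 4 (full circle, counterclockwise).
16*pi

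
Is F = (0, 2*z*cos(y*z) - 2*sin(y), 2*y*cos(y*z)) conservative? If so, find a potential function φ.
Yes, F is conservative. φ = 2*sin(y*z) + 2*cos(y)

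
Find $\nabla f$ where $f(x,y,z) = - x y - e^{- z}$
(-y, -x, exp(-z))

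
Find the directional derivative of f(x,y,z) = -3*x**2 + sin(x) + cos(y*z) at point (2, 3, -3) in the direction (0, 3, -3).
-3*sqrt(2)*sin(9)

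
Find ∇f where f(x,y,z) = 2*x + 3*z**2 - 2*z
(2, 0, 6*z - 2)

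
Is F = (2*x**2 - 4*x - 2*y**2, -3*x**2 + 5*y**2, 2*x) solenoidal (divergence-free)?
No, ∇·F = 4*x + 10*y - 4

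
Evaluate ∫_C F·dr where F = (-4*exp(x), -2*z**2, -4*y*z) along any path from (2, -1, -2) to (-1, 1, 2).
-16 - 4*exp(-1) + 4*exp(2)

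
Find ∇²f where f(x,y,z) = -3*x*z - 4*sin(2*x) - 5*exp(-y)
16*sin(2*x) - 5*exp(-y)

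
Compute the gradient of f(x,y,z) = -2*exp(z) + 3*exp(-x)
(-3*exp(-x), 0, -2*exp(z))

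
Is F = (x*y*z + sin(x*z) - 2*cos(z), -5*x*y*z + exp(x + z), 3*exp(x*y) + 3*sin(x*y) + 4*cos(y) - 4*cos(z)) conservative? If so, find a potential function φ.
No, ∇×F = (5*x*y + 3*x*exp(x*y) + 3*x*cos(x*y) - exp(x + z) - 4*sin(y), x*y + x*cos(x*z) - 3*y*exp(x*y) - 3*y*cos(x*y) + 2*sin(z), -x*z - 5*y*z + exp(x + z)) ≠ 0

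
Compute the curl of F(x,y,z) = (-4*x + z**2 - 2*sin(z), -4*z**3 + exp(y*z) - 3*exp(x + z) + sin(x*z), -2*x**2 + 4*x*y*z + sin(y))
(4*x*z - x*cos(x*z) - y*exp(y*z) + 12*z**2 + 3*exp(x + z) + cos(y), 4*x - 4*y*z + 2*z - 2*cos(z), z*cos(x*z) - 3*exp(x + z))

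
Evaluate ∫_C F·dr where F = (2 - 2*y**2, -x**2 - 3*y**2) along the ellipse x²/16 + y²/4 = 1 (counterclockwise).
0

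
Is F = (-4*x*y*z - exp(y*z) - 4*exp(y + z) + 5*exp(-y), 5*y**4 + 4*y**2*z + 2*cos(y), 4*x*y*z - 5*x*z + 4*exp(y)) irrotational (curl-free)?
No, ∇×F = (4*x*z - 4*y**2 + 4*exp(y), -4*x*y - 4*y*z - y*exp(y*z) + 5*z - 4*exp(y + z), 4*x*z + z*exp(y*z) + 4*exp(y + z) + 5*exp(-y))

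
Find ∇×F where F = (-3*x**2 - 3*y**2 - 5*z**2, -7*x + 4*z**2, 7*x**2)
(-8*z, -14*x - 10*z, 6*y - 7)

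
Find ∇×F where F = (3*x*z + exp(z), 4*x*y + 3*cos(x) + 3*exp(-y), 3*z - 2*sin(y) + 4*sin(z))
(-2*cos(y), 3*x + exp(z), 4*y - 3*sin(x))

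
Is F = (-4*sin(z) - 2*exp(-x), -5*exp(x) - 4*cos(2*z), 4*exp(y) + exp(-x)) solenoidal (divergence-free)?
No, ∇·F = 2*exp(-x)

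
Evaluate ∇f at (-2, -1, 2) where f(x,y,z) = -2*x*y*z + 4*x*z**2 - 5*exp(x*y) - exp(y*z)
(20 + 5*exp(2), -2*exp(-2) + 8 + 10*exp(2), -36 + exp(-2))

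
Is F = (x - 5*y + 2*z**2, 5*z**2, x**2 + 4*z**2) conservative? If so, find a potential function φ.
No, ∇×F = (-10*z, -2*x + 4*z, 5) ≠ 0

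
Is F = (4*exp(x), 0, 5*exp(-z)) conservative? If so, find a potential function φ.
Yes, F is conservative. φ = 4*exp(x) - 5*exp(-z)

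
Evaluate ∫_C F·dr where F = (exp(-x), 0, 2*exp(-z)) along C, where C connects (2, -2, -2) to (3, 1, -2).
-(1 - E)*exp(-3)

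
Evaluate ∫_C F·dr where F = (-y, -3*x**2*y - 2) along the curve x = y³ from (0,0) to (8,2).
-112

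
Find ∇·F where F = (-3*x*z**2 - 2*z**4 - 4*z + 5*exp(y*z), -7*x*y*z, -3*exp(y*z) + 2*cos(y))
-7*x*z - 3*y*exp(y*z) - 3*z**2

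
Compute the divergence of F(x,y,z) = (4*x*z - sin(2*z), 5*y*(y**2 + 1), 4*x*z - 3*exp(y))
4*x + 15*y**2 + 4*z + 5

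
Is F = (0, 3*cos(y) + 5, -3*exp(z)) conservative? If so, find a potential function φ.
Yes, F is conservative. φ = 5*y - 3*exp(z) + 3*sin(y)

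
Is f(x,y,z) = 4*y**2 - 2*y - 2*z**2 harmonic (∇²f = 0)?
No, ∇²f = 4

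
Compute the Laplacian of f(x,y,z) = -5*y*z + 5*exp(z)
5*exp(z)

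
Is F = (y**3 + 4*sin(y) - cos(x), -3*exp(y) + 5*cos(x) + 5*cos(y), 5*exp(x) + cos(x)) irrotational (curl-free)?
No, ∇×F = (0, -5*exp(x) + sin(x), -3*y**2 - 5*sin(x) - 4*cos(y))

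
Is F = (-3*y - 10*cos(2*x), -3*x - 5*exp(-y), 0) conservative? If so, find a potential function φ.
Yes, F is conservative. φ = -3*x*y - 5*sin(2*x) + 5*exp(-y)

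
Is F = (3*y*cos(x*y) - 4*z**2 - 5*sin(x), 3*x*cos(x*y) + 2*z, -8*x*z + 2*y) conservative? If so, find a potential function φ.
Yes, F is conservative. φ = -4*x*z**2 + 2*y*z + 3*sin(x*y) + 5*cos(x)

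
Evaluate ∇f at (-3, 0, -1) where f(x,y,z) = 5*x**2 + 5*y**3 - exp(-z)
(-30, 0, E)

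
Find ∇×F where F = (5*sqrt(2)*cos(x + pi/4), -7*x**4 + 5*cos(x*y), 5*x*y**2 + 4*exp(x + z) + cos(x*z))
(10*x*y, -5*y**2 + z*sin(x*z) - 4*exp(x + z), -28*x**3 - 5*y*sin(x*y))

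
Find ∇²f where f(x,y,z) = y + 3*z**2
6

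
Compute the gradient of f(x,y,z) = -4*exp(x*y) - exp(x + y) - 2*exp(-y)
(-4*y*exp(x*y) - exp(x + y), -4*x*exp(x*y) - exp(x + y) + 2*exp(-y), 0)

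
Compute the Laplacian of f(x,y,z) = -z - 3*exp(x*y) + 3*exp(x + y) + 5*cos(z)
-3*x**2*exp(x*y) - 3*y**2*exp(x*y) + 6*exp(x + y) - 5*cos(z)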